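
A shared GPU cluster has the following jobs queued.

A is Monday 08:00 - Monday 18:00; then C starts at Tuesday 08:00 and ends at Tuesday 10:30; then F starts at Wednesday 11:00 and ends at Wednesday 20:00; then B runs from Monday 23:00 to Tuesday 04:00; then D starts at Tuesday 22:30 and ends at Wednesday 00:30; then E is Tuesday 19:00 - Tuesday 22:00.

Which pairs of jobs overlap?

no conflicts

Sorted by start: A, B, C, E, D, F.
B starts after A ends — done with A.
C starts after B ends — done with B.
E starts after C ends — done with C.
D starts after E ends — done with E.
F starts after D ends.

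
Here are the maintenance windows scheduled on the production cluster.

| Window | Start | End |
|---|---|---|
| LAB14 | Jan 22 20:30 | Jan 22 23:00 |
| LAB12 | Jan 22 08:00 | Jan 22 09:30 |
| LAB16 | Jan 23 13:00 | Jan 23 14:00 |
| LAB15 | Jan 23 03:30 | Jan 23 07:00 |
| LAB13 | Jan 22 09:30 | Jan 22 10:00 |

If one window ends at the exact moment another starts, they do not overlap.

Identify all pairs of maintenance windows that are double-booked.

none

Sorted by start: LAB12, LAB13, LAB14, LAB15, LAB16.
LAB13 starts exactly when LAB12 ends (back-to-back, no overlap), so nothing later overlaps LAB12 either.
LAB14 starts after LAB13 ends, so nothing later overlaps LAB13 either.
LAB15 starts after LAB14 ends, so nothing later overlaps LAB14 either.
LAB16 starts after LAB15 ends.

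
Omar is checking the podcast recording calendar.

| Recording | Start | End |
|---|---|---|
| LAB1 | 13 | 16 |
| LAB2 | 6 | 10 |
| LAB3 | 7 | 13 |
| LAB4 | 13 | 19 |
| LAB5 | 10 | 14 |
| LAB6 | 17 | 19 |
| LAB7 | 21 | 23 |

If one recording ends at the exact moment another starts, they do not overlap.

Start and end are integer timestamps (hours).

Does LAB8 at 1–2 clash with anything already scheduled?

LAB2: starts 6 at or after LAB8 ends 2 → clear.
LAB3: starts 7 at or after LAB8 ends 2 → clear.
LAB5: starts 10 at or after LAB8 ends 2 → clear.
LAB1: starts 13 at or after LAB8 ends 2 → clear.
LAB4: starts 13 at or after LAB8 ends 2 → clear.
LAB6: starts 17 at or after LAB8 ends 2 → clear.
LAB7: starts 21 at or after LAB8 ends 2 → clear.

No — it doesn't clash with anything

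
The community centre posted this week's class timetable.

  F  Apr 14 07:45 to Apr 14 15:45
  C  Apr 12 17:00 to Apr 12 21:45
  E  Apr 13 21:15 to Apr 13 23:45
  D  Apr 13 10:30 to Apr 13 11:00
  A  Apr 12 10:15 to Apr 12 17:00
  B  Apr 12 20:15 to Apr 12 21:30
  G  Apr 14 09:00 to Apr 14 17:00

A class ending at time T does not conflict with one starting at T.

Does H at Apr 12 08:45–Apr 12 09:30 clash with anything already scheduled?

A: starts Apr 12 10:15 at or after H ends Apr 12 09:30 → clear.
C: starts Apr 12 17:00 at or after H ends Apr 12 09:30 → clear.
B: starts Apr 12 20:15 at or after H ends Apr 12 09:30 → clear.
D: starts Apr 13 10:30 at or after H ends Apr 12 09:30 → clear.
E: starts Apr 13 21:15 at or after H ends Apr 12 09:30 → clear.
F: starts Apr 14 07:45 at or after H ends Apr 12 09:30 → clear.
G: starts Apr 14 09:00 at or after H ends Apr 12 09:30 → clear.

No — it doesn't clash with anything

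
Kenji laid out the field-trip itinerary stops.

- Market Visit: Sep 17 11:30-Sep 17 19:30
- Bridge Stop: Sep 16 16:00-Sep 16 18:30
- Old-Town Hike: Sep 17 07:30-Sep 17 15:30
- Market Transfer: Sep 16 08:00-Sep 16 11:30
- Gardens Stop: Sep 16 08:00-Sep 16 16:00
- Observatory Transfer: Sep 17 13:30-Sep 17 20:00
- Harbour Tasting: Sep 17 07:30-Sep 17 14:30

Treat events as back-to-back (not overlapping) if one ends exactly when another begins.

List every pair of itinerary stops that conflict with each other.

Gardens Stop & Market Transfer, Harbour Tasting & Market Visit, Harbour Tasting & Observatory Transfer, Harbour Tasting & Old-Town Hike, Market Visit & Observatory Transfer, Market Visit & Old-Town Hike, Observatory Transfer & Old-Town Hike

Sorted by start: Market Transfer, Gardens Stop, Bridge Stop, Old-Town Hike, Harbour Tasting, Market Visit, Observatory Transfer.
Gardens Stop starts before Market Transfer ends → Market Transfer and Gardens Stop overlap.
Bridge Stop starts after Market Transfer ends; Market Transfer is clear from here.
Bridge Stop starts exactly when Gardens Stop ends (back-to-back, no overlap); Gardens Stop is clear from here.
Old-Town Hike starts after Bridge Stop ends; Bridge Stop is clear from here.
Harbour Tasting starts before Old-Town Hike ends → Old-Town Hike and Harbour Tasting overlap.
Market Visit starts before Old-Town Hike ends → Old-Town Hike and Market Visit overlap.
Observatory Transfer starts before Old-Town Hike ends → Old-Town Hike and Observatory Transfer overlap.
Market Visit starts before Harbour Tasting ends → Harbour Tasting and Market Visit overlap.
Observatory Transfer starts before Harbour Tasting ends → Harbour Tasting and Observatory Transfer overlap.
Observatory Transfer starts before Market Visit ends → Market Visit and Observatory Transfer overlap.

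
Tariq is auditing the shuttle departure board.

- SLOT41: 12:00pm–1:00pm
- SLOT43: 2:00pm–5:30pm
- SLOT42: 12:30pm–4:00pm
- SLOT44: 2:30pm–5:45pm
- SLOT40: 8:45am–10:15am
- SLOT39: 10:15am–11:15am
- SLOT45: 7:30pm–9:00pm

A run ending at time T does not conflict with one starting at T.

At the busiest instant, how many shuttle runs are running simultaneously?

3

Sort all start/end points and keep a running count:
8:45am start SLOT40 → 1
10:15am end SLOT40 → 0
10:15am start SLOT39 → 1
11:15am end SLOT39 → 0
12:00pm start SLOT41 → 1
12:30pm start SLOT42 → 2
1:00pm end SLOT41 → 1
2:00pm start SLOT43 → 2
2:30pm start SLOT44 → 3
4:00pm end SLOT42 → 2
5:30pm end SLOT43 → 1
5:45pm end SLOT44 → 0
7:30pm start SLOT45 → 1
9:00pm end SLOT45 → 0
Peak is 3, at 2:30pm (SLOT42, SLOT43, SLOT44).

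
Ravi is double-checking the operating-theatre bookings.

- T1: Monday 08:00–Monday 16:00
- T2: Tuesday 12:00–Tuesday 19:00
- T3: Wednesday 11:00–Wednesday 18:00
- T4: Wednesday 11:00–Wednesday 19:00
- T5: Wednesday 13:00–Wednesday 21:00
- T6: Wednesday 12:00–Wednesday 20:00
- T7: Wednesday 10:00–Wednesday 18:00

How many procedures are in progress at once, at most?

Walk through starts and ends in time order (an end at T is processed before a start at T):
Monday 08:00 start T1 → 1
Monday 16:00 end T1 → 0
Tuesday 12:00 start T2 → 1
Tuesday 19:00 end T2 → 0
Wednesday 10:00 start T7 → 1
Wednesday 11:00 start T3 → 2
Wednesday 11:00 start T4 → 3
Wednesday 12:00 start T6 → 4
Wednesday 13:00 start T5 → 5
Wednesday 18:00 end T3 → 4
Wednesday 18:00 end T7 → 3
Wednesday 19:00 end T4 → 2
Wednesday 20:00 end T6 → 1
Wednesday 21:00 end T5 → 0
Peak is 5, at Wednesday 13:00 (T3, T4, T5, T6, T7).

5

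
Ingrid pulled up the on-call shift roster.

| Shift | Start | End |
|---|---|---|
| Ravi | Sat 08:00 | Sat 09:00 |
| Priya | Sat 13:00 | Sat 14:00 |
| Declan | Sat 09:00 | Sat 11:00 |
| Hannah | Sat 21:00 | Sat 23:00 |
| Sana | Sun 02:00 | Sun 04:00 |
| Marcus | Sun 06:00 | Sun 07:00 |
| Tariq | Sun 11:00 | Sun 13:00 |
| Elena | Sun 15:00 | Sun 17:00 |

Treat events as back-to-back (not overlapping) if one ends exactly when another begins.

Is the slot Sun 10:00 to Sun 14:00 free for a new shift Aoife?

No — it overlaps Tariq

Ravi: ends Sat 09:00 at or before Aoife starts Sun 10:00 → clear.
Declan: ends Sat 11:00 at or before Aoife starts Sun 10:00 → clear.
Priya: ends Sat 14:00 at or before Aoife starts Sun 10:00 → clear.
Hannah: ends Sat 23:00 at or before Aoife starts Sun 10:00 → clear.
Sana: ends Sun 04:00 at or before Aoife starts Sun 10:00 → clear.
Marcus: ends Sun 07:00 at or before Aoife starts Sun 10:00 → clear.
Tariq: starts Sun 11:00 before Aoife ends Sun 14:00, and ends Sun 13:00 after Aoife starts Sun 10:00 → overlap.
Elena: starts Sun 15:00 at or after Aoife ends Sun 14:00 → clear.
Aoife overlaps Tariq.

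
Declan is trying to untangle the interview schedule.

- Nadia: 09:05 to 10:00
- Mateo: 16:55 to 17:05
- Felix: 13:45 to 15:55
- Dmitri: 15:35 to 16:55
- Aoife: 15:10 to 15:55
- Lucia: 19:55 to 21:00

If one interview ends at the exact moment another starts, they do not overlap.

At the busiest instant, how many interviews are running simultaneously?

3

Sweep the timeline, counting +1 at each start and −1 at each end (ends before starts at a tie):
09:05 start Nadia → 1
10:00 end Nadia → 0
13:45 start Felix → 1
15:10 start Aoife → 2
15:35 start Dmitri → 3
15:55 end Aoife → 2
15:55 end Felix → 1
16:55 end Dmitri → 0
16:55 start Mateo → 1
17:05 end Mateo → 0
19:55 start Lucia → 1
21:00 end Lucia → 0
Peak is 3, at 15:35 (Aoife, Dmitri, Felix).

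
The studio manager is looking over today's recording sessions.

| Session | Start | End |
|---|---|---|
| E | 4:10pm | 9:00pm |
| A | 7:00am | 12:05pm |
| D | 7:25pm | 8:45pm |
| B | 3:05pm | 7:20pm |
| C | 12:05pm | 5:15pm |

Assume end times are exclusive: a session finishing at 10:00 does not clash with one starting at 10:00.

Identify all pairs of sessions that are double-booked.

B & C, B & E, C & E, D & E

Two intervals overlap when each starts before the other ends.
Sorted by start: A, C, B, E, D.
C starts exactly when A ends (back-to-back, no overlap) — done with A.
B starts before C ends → C and B overlap.
E starts before C ends → C and E overlap.
D starts after C ends.
E starts before B ends → B and E overlap.
D starts after B ends.
D starts before E ends → E and D overlap.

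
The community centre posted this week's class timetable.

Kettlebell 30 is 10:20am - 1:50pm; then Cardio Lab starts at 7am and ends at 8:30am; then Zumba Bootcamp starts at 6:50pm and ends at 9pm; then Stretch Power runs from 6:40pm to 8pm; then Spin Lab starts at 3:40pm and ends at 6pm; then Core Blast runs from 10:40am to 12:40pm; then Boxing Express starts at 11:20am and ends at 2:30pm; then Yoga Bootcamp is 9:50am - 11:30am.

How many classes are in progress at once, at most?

Walk through starts and ends in time order (an end at T is processed before a start at T):
7am start Cardio Lab → 1
8:30am end Cardio Lab → 0
9:50am start Yoga Bootcamp → 1
10:20am start Kettlebell 30 → 2
10:40am start Core Blast → 3
11:20am start Boxing Express → 4
11:30am end Yoga Bootcamp → 3
12:40pm end Core Blast → 2
1:50pm end Kettlebell 30 → 1
2:30pm end Boxing Express → 0
3:40pm start Spin Lab → 1
6pm end Spin Lab → 0
6:40pm start Stretch Power → 1
6:50pm start Zumba Bootcamp → 2
8pm end Stretch Power → 1
9pm end Zumba Bootcamp → 0
Peak is 4, at 11:20am (Boxing Express, Core Blast, Kettlebell 30, Yoga Bootcamp).

4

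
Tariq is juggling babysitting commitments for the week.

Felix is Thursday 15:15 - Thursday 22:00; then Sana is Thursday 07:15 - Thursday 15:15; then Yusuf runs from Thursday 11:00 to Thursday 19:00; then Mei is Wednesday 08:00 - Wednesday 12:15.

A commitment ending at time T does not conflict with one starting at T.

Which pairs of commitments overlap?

Two intervals overlap when each starts before the other ends.
Sorted by start: Mei, Sana, Yusuf, Felix.
Sana starts after Mei ends — done with Mei.
Yusuf starts before Sana ends → Sana and Yusuf overlap.
Felix starts exactly when Sana ends (back-to-back, no overlap).
Felix starts before Yusuf ends → Yusuf and Felix overlap.

Felix & Yusuf, Sana & Yusuf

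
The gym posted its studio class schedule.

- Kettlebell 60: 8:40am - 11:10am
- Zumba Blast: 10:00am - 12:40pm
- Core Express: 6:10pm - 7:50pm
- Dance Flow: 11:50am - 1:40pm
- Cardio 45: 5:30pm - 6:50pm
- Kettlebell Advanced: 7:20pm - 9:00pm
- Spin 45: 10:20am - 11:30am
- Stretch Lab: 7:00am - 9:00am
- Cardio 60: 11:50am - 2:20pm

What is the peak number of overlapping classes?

Sweep the timeline, counting +1 at each start and −1 at each end (ends before starts at a tie):
7:00am start Stretch Lab → 1
8:40am start Kettlebell 60 → 2
9:00am end Stretch Lab → 1
10:00am start Zumba Blast → 2
10:20am start Spin 45 → 3
11:10am end Kettlebell 60 → 2
11:30am end Spin 45 → 1
11:50am start Cardio 60 → 2
11:50am start Dance Flow → 3
12:40pm end Zumba Blast → 2
1:40pm end Dance Flow → 1
2:20pm end Cardio 60 → 0
5:30pm start Cardio 45 → 1
6:10pm start Core Express → 2
6:50pm end Cardio 45 → 1
7:20pm start Kettlebell Advanced → 2
7:50pm end Core Express → 1
9:00pm end Kettlebell Advanced → 0
Peak is 3, at 10:20am (Kettlebell 60, Spin 45, Zumba Blast).

3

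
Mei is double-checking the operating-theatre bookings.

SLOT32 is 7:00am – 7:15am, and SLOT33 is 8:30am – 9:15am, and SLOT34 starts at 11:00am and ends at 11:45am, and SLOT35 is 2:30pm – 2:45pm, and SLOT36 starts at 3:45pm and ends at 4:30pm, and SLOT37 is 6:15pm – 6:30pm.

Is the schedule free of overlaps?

Yes

Two intervals overlap when each starts before the other ends.
Sorted by start: SLOT32, SLOT33, SLOT34, SLOT35, SLOT36, SLOT37.
SLOT33 starts after SLOT32 ends, so nothing later overlaps SLOT32 either.
SLOT34 starts after SLOT33 ends, so nothing later overlaps SLOT33 either.
SLOT35 starts after SLOT34 ends, so nothing later overlaps SLOT34 either.
SLOT36 starts after SLOT35 ends, so nothing later overlaps SLOT35 either.
SLOT37 starts after SLOT36 ends.
Every pair is clear; the schedule has no overlaps.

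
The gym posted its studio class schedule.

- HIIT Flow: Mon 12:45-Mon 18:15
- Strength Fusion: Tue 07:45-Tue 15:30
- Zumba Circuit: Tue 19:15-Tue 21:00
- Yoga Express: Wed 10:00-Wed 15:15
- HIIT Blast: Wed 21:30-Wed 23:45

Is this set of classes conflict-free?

Sorted by start: HIIT Flow, Strength Fusion, Zumba Circuit, Yoga Express, HIIT Blast.
Strength Fusion starts after HIIT Flow ends — done with HIIT Flow.
Zumba Circuit starts after Strength Fusion ends — done with Strength Fusion.
Yoga Express starts after Zumba Circuit ends — done with Zumba Circuit.
HIIT Blast starts after Yoga Express ends.
Every pair is clear; the schedule has no overlaps.

Yes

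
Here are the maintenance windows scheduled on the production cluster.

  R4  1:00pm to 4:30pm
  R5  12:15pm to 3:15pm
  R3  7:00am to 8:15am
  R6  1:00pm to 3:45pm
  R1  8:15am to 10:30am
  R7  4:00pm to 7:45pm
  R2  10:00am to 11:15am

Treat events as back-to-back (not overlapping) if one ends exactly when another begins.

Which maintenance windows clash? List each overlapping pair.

R1 & R2, R4 & R5, R4 & R6, R4 & R7, R5 & R6

Sorted by start: R3, R1, R2, R5, R4, R6, R7.
R1 starts exactly when R3 ends (back-to-back, no overlap), so nothing later overlaps R3 either.
R2 starts before R1 ends → R1 and R2 overlap.
R5 starts after R1 ends, so nothing later overlaps R1 either.
R5 starts after R2 ends, so nothing later overlaps R2 either.
R4 starts before R5 ends → R5 and R4 overlap.
R6 starts before R5 ends → R5 and R6 overlap.
R7 starts after R5 ends.
R6 starts before R4 ends → R4 and R6 overlap.
R7 starts before R4 ends → R4 and R7 overlap.
R7 starts after R6 ends.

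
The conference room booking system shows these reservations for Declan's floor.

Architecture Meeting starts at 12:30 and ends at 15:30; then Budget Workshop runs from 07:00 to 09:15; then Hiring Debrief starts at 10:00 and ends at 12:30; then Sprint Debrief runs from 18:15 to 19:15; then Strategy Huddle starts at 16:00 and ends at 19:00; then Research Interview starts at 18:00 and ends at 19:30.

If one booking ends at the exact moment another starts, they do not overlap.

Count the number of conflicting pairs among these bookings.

Check each pair: they overlap iff neither finishes before the other starts.
Sorted by start: Budget Workshop, Hiring Debrief, Architecture Meeting, Strategy Huddle, Research Interview, Sprint Debrief.
Hiring Debrief starts after Budget Workshop ends, so Budget Workshop has no further overlaps.
Architecture Meeting starts exactly when Hiring Debrief ends (back-to-back, no overlap), so Hiring Debrief has no further overlaps.
Strategy Huddle starts after Architecture Meeting ends, so Architecture Meeting has no further overlaps.
Research Interview starts before Strategy Huddle ends → Strategy Huddle and Research Interview overlap.
Sprint Debrief starts before Strategy Huddle ends → Strategy Huddle and Sprint Debrief overlap.
Sprint Debrief starts before Research Interview ends → Research Interview and Sprint Debrief overlap.
Overlapping pairs: Research Interview & Sprint Debrief, Research Interview & Strategy Huddle, Sprint Debrief & Strategy Huddle — 3 in total.

3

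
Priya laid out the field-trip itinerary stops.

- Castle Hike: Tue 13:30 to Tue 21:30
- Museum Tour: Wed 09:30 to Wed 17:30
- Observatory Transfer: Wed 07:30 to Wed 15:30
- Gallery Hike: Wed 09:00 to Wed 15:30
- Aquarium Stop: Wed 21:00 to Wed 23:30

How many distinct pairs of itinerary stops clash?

3

Sorted by start: Castle Hike, Observatory Transfer, Gallery Hike, Museum Tour, Aquarium Stop.
Observatory Transfer starts after Castle Hike ends, so Castle Hike has no further overlaps.
Gallery Hike starts before Observatory Transfer ends → Observatory Transfer and Gallery Hike overlap.
Museum Tour starts before Observatory Transfer ends → Observatory Transfer and Museum Tour overlap.
Aquarium Stop starts after Observatory Transfer ends.
Museum Tour starts before Gallery Hike ends → Gallery Hike and Museum Tour overlap.
Aquarium Stop starts after Gallery Hike ends.
Aquarium Stop starts after Museum Tour ends.
Overlapping pairs: Gallery Hike & Museum Tour, Gallery Hike & Observatory Transfer, Museum Tour & Observatory Transfer — 3 in total.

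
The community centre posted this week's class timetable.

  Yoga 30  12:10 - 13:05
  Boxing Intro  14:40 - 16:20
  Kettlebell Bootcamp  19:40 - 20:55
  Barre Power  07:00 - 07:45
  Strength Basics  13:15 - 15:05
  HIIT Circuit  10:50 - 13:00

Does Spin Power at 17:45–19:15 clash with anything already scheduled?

No — it doesn't clash with anything

Barre Power: ends 07:45 at or before Spin Power starts 17:45 → clear.
HIIT Circuit: ends 13:00 at or before Spin Power starts 17:45 → clear.
Yoga 30: ends 13:05 at or before Spin Power starts 17:45 → clear.
Strength Basics: ends 15:05 at or before Spin Power starts 17:45 → clear.
Boxing Intro: ends 16:20 at or before Spin Power starts 17:45 → clear.
Kettlebell Bootcamp: starts 19:40 at or after Spin Power ends 19:15 → clear.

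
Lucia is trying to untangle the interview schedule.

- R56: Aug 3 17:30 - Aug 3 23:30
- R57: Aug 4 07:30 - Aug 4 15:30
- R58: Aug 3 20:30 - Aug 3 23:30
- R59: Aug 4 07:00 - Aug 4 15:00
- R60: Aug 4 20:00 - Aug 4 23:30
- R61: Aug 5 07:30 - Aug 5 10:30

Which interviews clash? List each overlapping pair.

R56 & R58, R57 & R59

Sorted by start: R56, R58, R59, R57, R60, R61.
R58 starts before R56 ends → R56 and R58 overlap.
R59 starts after R56 ends, so R56 has no further overlaps.
R59 starts after R58 ends, so R58 has no further overlaps.
R57 starts before R59 ends → R59 and R57 overlap.
R60 starts after R59 ends, so R59 has no further overlaps.
R60 starts after R57 ends, so R57 has no further overlaps.
R61 starts after R60 ends.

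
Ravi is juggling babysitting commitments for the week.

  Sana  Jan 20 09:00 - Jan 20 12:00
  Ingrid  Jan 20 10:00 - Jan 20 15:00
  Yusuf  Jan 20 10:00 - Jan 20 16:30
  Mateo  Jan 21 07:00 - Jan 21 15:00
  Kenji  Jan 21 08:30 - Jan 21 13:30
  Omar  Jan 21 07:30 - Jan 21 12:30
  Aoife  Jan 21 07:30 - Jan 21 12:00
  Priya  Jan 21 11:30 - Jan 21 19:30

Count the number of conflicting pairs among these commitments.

13

Sorted by start: Sana, Ingrid, Yusuf, Mateo, Omar, Aoife, Kenji, Priya.
Ingrid starts before Sana ends → Sana and Ingrid overlap.
Yusuf starts before Sana ends → Sana and Yusuf overlap.
Mateo starts after Sana ends, so Sana has no further overlaps.
Yusuf starts before Ingrid ends → Ingrid and Yusuf overlap.
Mateo starts after Ingrid ends, so Ingrid has no further overlaps.
Mateo starts after Yusuf ends, so Yusuf has no further overlaps.
Omar starts before Mateo ends → Mateo and Omar overlap.
Aoife starts before Mateo ends → Mateo and Aoife overlap.
Kenji starts before Mateo ends → Mateo and Kenji overlap.
Priya starts before Mateo ends → Mateo and Priya overlap.
Aoife starts before Omar ends → Omar and Aoife overlap.
Kenji starts before Omar ends → Omar and Kenji overlap.
Priya starts before Omar ends → Omar and Priya overlap.
Kenji starts before Aoife ends → Aoife and Kenji overlap.
Priya starts before Aoife ends → Aoife and Priya overlap.
Priya starts before Kenji ends → Kenji and Priya overlap.
Overlapping pairs: Aoife & Kenji, Aoife & Mateo, Aoife & Omar, Aoife & Priya, Ingrid & Sana, Ingrid & Yusuf, Kenji & Mateo, Kenji & Omar, Kenji & Priya, Mateo & Omar, Mateo & Priya, Omar & Priya, Sana & Yusuf — 13 in total.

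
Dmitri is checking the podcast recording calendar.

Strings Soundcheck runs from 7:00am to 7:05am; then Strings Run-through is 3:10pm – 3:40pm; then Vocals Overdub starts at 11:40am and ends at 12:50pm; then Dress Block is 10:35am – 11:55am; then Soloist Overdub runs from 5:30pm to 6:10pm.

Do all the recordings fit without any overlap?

Check each pair: they overlap iff neither finishes before the other starts.
Sorted by start: Strings Soundcheck, Dress Block, Vocals Overdub, Strings Run-through, Soloist Overdub.
Dress Block starts after Strings Soundcheck ends, so Strings Soundcheck has no further overlaps.
Vocals Overdub starts before Dress Block ends → Dress Block and Vocals Overdub overlap.
That's a conflict, so the schedule is not conflict-free.

No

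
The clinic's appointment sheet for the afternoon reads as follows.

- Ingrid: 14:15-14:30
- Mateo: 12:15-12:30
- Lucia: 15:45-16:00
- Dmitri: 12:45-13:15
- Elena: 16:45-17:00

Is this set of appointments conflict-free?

Sorted by start: Mateo, Dmitri, Ingrid, Lucia, Elena.
Dmitri starts after Mateo ends; Mateo is clear from here.
Ingrid starts after Dmitri ends; Dmitri is clear from here.
Lucia starts after Ingrid ends; Ingrid is clear from here.
Elena starts after Lucia ends.
Every pair is clear; the schedule has no overlaps.

Yes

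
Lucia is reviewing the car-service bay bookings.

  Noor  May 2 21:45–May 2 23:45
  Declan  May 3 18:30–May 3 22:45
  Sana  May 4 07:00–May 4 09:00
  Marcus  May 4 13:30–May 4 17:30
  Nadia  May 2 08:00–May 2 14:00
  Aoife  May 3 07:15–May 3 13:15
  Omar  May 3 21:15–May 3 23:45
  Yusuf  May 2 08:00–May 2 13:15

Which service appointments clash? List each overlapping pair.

Sorted by start: Yusuf, Nadia, Noor, Aoife, Declan, Omar, Sana, Marcus.
Nadia starts before Yusuf ends → Yusuf and Nadia overlap.
Noor starts after Yusuf ends, so nothing later overlaps Yusuf either.
Noor starts after Nadia ends, so nothing later overlaps Nadia either.
Aoife starts after Noor ends, so nothing later overlaps Noor either.
Declan starts after Aoife ends, so nothing later overlaps Aoife either.
Omar starts before Declan ends → Declan and Omar overlap.
Sana starts after Declan ends, so nothing later overlaps Declan either.
Sana starts after Omar ends, so nothing later overlaps Omar either.
Marcus starts after Sana ends.

Declan & Omar, Nadia & Yusuf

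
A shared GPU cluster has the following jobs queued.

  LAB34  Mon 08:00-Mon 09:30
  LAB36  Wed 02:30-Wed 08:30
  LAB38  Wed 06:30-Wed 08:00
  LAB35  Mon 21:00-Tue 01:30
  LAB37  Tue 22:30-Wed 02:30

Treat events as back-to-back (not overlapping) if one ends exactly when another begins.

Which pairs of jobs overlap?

Check each pair: they overlap iff neither finishes before the other starts.
Sorted by start: LAB34, LAB35, LAB37, LAB36, LAB38.
LAB35 starts after LAB34 ends; LAB34 is clear from here.
LAB37 starts after LAB35 ends; LAB35 is clear from here.
LAB36 starts exactly when LAB37 ends (back-to-back, no overlap); LAB37 is clear from here.
LAB38 starts before LAB36 ends → LAB36 and LAB38 overlap.

LAB36 & LAB38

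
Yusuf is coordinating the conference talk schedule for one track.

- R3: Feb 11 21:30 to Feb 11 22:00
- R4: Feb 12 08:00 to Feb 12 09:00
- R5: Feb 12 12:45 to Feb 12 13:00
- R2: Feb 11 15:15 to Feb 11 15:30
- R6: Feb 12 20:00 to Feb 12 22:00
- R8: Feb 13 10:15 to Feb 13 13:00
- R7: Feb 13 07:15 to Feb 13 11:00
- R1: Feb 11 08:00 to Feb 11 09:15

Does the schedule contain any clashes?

Yes

Sorted by start: R1, R2, R3, R4, R5, R6, R7, R8.
R2 starts after R1 ends, so R1 has no further overlaps.
R3 starts after R2 ends, so R2 has no further overlaps.
R4 starts after R3 ends, so R3 has no further overlaps.
R5 starts after R4 ends, so R4 has no further overlaps.
R6 starts after R5 ends, so R5 has no further overlaps.
R7 starts after R6 ends, so R6 has no further overlaps.
R8 starts before R7 ends → R7 and R8 overlap.
That's a conflict, so the schedule is not conflict-free.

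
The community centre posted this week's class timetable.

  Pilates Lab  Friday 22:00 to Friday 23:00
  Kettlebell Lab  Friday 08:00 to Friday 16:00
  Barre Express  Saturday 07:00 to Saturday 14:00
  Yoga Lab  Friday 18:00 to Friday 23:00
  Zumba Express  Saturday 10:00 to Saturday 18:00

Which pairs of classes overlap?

Barre Express & Zumba Express, Pilates Lab & Yoga Lab

Check each pair: they overlap iff neither finishes before the other starts.
Sorted by start: Kettlebell Lab, Yoga Lab, Pilates Lab, Barre Express, Zumba Express.
Yoga Lab starts after Kettlebell Lab ends; Kettlebell Lab is clear from here.
Pilates Lab starts before Yoga Lab ends → Yoga Lab and Pilates Lab overlap.
Barre Express starts after Yoga Lab ends; Yoga Lab is clear from here.
Barre Express starts after Pilates Lab ends; Pilates Lab is clear from here.
Zumba Express starts before Barre Express ends → Barre Express and Zumba Express overlap.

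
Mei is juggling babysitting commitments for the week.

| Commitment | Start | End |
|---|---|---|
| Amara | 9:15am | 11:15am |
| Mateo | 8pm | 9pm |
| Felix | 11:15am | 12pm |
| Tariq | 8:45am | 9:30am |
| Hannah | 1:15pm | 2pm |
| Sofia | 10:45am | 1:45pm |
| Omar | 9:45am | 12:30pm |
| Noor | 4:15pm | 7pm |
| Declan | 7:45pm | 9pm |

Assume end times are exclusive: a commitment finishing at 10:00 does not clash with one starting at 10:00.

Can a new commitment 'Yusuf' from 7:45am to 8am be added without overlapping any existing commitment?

Tariq: starts 8:45am at or after Yusuf ends 8am → clear.
Amara: starts 9:15am at or after Yusuf ends 8am → clear.
Omar: starts 9:45am at or after Yusuf ends 8am → clear.
Sofia: starts 10:45am at or after Yusuf ends 8am → clear.
Felix: starts 11:15am at or after Yusuf ends 8am → clear.
Hannah: starts 1:15pm at or after Yusuf ends 8am → clear.
Noor: starts 4:15pm at or after Yusuf ends 8am → clear.
Declan: starts 7:45pm at or after Yusuf ends 8am → clear.
Mateo: starts 8pm at or after Yusuf ends 8am → clear.

Yes — the slot is free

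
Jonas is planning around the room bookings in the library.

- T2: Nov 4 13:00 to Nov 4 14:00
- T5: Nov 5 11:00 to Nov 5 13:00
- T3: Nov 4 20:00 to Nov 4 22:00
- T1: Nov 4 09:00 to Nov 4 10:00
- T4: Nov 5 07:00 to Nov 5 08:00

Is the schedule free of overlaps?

Sorted by start: T1, T2, T3, T4, T5.
T2 starts after T1 ends, so T1 has no further overlaps.
T3 starts after T2 ends, so T2 has no further overlaps.
T4 starts after T3 ends, so T3 has no further overlaps.
T5 starts after T4 ends.
Every pair is clear; the schedule has no overlaps.

Yes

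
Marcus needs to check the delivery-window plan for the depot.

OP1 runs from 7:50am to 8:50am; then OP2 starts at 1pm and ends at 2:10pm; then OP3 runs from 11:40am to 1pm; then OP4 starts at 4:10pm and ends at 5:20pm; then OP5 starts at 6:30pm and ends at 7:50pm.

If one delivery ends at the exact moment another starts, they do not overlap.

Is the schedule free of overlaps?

Sorted by start: OP1, OP3, OP2, OP4, OP5.
OP3 starts after OP1 ends — done with OP1.
OP2 starts exactly when OP3 ends (back-to-back, no overlap) — done with OP3.
OP4 starts after OP2 ends — done with OP2.
OP5 starts after OP4 ends.
Every pair is clear; the schedule has no overlaps.

Yes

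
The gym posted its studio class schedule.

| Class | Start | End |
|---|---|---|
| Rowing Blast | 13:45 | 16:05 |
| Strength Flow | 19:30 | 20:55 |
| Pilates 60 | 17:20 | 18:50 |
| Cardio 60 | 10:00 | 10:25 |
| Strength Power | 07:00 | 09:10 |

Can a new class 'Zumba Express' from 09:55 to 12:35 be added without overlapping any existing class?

No — it overlaps Cardio 60

Strength Power: ends 09:10 at or before Zumba Express starts 09:55 → clear.
Cardio 60: starts 10:00 before Zumba Express ends 12:35, and ends 10:25 after Zumba Express starts 09:55 → overlap.
Rowing Blast: starts 13:45 at or after Zumba Express ends 12:35 → clear.
Pilates 60: starts 17:20 at or after Zumba Express ends 12:35 → clear.
Strength Flow: starts 19:30 at or after Zumba Express ends 12:35 → clear.
Zumba Express overlaps Cardio 60.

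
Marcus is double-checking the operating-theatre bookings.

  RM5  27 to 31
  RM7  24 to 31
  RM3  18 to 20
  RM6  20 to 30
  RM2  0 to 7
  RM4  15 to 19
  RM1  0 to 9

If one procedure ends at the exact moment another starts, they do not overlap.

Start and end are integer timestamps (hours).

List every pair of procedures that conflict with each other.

RM1 & RM2, RM3 & RM4, RM5 & RM6, RM5 & RM7, RM6 & RM7

Check each pair: they overlap iff neither finishes before the other starts.
Sorted by start: RM1, RM2, RM4, RM3, RM6, RM7, RM5.
RM2 starts before RM1 ends → RM1 and RM2 overlap.
RM4 starts after RM1 ends — done with RM1.
RM4 starts after RM2 ends — done with RM2.
RM3 starts before RM4 ends → RM4 and RM3 overlap.
RM6 starts after RM4 ends — done with RM4.
RM6 starts exactly when RM3 ends (back-to-back, no overlap) — done with RM3.
RM7 starts before RM6 ends → RM6 and RM7 overlap.
RM5 starts before RM6 ends → RM6 and RM5 overlap.
RM5 starts before RM7 ends → RM7 and RM5 overlap.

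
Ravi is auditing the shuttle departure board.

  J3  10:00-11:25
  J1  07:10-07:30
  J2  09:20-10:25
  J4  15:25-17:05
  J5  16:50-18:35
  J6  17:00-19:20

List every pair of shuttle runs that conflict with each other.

Sorted by start: J1, J2, J3, J4, J5, J6.
J2 starts after J1 ends, so nothing later overlaps J1 either.
J3 starts before J2 ends → J2 and J3 overlap.
J4 starts after J2 ends, so nothing later overlaps J2 either.
J4 starts after J3 ends, so nothing later overlaps J3 either.
J5 starts before J4 ends → J4 and J5 overlap.
J6 starts before J4 ends → J4 and J6 overlap.
J6 starts before J5 ends → J5 and J6 overlap.

J2 & J3, J4 & J5, J4 & J6, J5 & J6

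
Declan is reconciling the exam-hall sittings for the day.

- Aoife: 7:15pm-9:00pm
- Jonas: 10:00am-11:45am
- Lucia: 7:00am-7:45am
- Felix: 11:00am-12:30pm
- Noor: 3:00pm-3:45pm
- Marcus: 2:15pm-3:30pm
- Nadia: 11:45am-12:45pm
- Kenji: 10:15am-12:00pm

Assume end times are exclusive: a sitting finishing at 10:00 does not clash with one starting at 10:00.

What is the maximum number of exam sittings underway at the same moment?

3

Walk through starts and ends in time order (an end at T is processed before a start at T):
7:00am start Lucia → 1
7:45am end Lucia → 0
10:00am start Jonas → 1
10:15am start Kenji → 2
11:00am start Felix → 3
11:45am end Jonas → 2
11:45am start Nadia → 3
12:00pm end Kenji → 2
12:30pm end Felix → 1
12:45pm end Nadia → 0
2:15pm start Marcus → 1
3:00pm start Noor → 2
3:30pm end Marcus → 1
3:45pm end Noor → 0
7:15pm start Aoife → 1
9:00pm end Aoife → 0
Peak is 3, at 11:00am (Felix, Jonas, Kenji).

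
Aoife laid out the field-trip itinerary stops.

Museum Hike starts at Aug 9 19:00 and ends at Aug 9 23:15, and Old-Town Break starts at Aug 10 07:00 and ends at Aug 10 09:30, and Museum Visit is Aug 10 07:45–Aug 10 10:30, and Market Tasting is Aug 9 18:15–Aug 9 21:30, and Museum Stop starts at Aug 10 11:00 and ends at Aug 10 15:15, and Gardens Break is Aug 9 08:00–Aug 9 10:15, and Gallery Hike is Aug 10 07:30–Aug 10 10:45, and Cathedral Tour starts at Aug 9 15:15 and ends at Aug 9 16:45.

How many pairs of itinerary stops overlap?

4

Check each pair: they overlap iff neither finishes before the other starts.
Sorted by start: Gardens Break, Cathedral Tour, Market Tasting, Museum Hike, Old-Town Break, Gallery Hike, Museum Visit, Museum Stop.
Cathedral Tour starts after Gardens Break ends; Gardens Break is clear from here.
Market Tasting starts after Cathedral Tour ends; Cathedral Tour is clear from here.
Museum Hike starts before Market Tasting ends → Market Tasting and Museum Hike overlap.
Old-Town Break starts after Market Tasting ends; Market Tasting is clear from here.
Old-Town Break starts after Museum Hike ends; Museum Hike is clear from here.
Gallery Hike starts before Old-Town Break ends → Old-Town Break and Gallery Hike overlap.
Museum Visit starts before Old-Town Break ends → Old-Town Break and Museum Visit overlap.
Museum Stop starts after Old-Town Break ends.
Museum Visit starts before Gallery Hike ends → Gallery Hike and Museum Visit overlap.
Museum Stop starts after Gallery Hike ends.
Museum Stop starts after Museum Visit ends.
Overlapping pairs: Gallery Hike & Museum Visit, Gallery Hike & Old-Town Break, Market Tasting & Museum Hike, Museum Visit & Old-Town Break — 4 in total.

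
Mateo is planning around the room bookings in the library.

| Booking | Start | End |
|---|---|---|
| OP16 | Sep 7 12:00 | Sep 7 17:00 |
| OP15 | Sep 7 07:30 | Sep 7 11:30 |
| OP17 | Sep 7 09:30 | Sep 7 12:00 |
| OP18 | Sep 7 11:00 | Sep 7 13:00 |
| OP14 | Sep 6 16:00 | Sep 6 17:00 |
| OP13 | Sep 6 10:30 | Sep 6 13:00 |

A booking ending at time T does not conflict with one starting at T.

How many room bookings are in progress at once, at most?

Walk through starts and ends in time order (an end at T is processed before a start at T):
Sep 6 10:30 start OP13 → 1
Sep 6 13:00 end OP13 → 0
Sep 6 16:00 start OP14 → 1
Sep 6 17:00 end OP14 → 0
Sep 7 07:30 start OP15 → 1
Sep 7 09:30 start OP17 → 2
Sep 7 11:00 start OP18 → 3
Sep 7 11:30 end OP15 → 2
Sep 7 12:00 end OP17 → 1
Sep 7 12:00 start OP16 → 2
Sep 7 13:00 end OP18 → 1
Sep 7 17:00 end OP16 → 0
Peak is 3, at Sep 7 11:00 (OP15, OP17, OP18).

3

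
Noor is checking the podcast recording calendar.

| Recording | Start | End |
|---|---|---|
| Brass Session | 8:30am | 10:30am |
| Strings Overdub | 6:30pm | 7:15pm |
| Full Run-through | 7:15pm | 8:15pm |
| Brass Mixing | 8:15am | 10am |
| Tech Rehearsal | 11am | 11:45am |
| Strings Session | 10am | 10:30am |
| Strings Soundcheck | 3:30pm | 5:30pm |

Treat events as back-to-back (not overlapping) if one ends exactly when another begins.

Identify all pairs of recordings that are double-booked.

Two intervals overlap when each starts before the other ends.
Sorted by start: Brass Mixing, Brass Session, Strings Session, Tech Rehearsal, Strings Soundcheck, Strings Overdub, Full Run-through.
Brass Session starts before Brass Mixing ends → Brass Mixing and Brass Session overlap.
Strings Session starts exactly when Brass Mixing ends (back-to-back, no overlap) — done with Brass Mixing.
Strings Session starts before Brass Session ends → Brass Session and Strings Session overlap.
Tech Rehearsal starts after Brass Session ends — done with Brass Session.
Tech Rehearsal starts after Strings Session ends — done with Strings Session.
Strings Soundcheck starts after Tech Rehearsal ends — done with Tech Rehearsal.
Strings Overdub starts after Strings Soundcheck ends — done with Strings Soundcheck.
Full Run-through starts exactly when Strings Overdub ends (back-to-back, no overlap).

Brass Mixing & Brass Session, Brass Session & Strings Session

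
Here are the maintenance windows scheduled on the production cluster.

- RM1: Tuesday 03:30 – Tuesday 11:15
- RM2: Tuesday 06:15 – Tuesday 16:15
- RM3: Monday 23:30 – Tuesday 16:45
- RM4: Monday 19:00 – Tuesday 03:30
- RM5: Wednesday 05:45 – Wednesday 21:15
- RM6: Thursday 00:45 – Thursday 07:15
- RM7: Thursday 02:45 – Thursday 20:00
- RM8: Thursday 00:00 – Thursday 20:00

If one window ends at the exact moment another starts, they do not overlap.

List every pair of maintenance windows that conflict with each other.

Sorted by start: RM4, RM3, RM1, RM2, RM5, RM8, RM6, RM7.
RM3 starts before RM4 ends → RM4 and RM3 overlap.
RM1 starts exactly when RM4 ends (back-to-back, no overlap); RM4 is clear from here.
RM1 starts before RM3 ends → RM3 and RM1 overlap.
RM2 starts before RM3 ends → RM3 and RM2 overlap.
RM5 starts after RM3 ends; RM3 is clear from here.
RM2 starts before RM1 ends → RM1 and RM2 overlap.
RM5 starts after RM1 ends; RM1 is clear from here.
RM5 starts after RM2 ends; RM2 is clear from here.
RM8 starts after RM5 ends; RM5 is clear from here.
RM6 starts before RM8 ends → RM8 and RM6 overlap.
RM7 starts before RM8 ends → RM8 and RM7 overlap.
RM7 starts before RM6 ends → RM6 and RM7 overlap.

RM1 & RM2, RM1 & RM3, RM2 & RM3, RM3 & RM4, RM6 & RM7, RM6 & RM8, RM7 & RM8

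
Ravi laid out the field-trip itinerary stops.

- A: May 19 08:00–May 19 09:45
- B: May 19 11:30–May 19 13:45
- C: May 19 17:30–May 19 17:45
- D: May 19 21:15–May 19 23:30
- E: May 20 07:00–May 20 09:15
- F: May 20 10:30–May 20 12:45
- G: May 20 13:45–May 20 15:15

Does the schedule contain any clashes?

No

Sorted by start: A, B, C, D, E, F, G.
B starts after A ends, so A has no further overlaps.
C starts after B ends, so B has no further overlaps.
D starts after C ends, so C has no further overlaps.
E starts after D ends, so D has no further overlaps.
F starts after E ends, so E has no further overlaps.
G starts after F ends.
Every pair is clear; the schedule has no overlaps.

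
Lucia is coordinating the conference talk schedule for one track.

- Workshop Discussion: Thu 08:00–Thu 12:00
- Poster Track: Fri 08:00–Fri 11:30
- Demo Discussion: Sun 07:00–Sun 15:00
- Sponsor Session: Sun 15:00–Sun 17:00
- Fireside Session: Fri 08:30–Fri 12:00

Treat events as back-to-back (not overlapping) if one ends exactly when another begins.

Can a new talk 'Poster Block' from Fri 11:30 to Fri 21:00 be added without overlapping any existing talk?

No — it overlaps Fireside Session

Workshop Discussion: ends Thu 12:00 at or before Poster Block starts Fri 11:30 → clear.
Poster Track: ends Fri 11:30 at or before Poster Block starts Fri 11:30 → clear.
Fireside Session: starts Fri 08:30 before Poster Block ends Fri 21:00, and ends Fri 12:00 after Poster Block starts Fri 11:30 → overlap.
Demo Discussion: starts Sun 07:00 at or after Poster Block ends Fri 21:00 → clear.
Sponsor Session: starts Sun 15:00 at or after Poster Block ends Fri 21:00 → clear.
Poster Block overlaps Fireside Session.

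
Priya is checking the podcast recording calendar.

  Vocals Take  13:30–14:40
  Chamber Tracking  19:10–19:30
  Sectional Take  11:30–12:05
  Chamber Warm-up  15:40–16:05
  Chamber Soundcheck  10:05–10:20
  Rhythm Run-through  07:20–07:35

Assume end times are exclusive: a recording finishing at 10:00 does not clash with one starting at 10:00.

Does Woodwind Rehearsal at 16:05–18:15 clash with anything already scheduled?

No — it doesn't clash with anything

Rhythm Run-through: ends 07:35 at or before Woodwind Rehearsal starts 16:05 → clear.
Chamber Soundcheck: ends 10:20 at or before Woodwind Rehearsal starts 16:05 → clear.
Sectional Take: ends 12:05 at or before Woodwind Rehearsal starts 16:05 → clear.
Vocals Take: ends 14:40 at or before Woodwind Rehearsal starts 16:05 → clear.
Chamber Warm-up: ends 16:05 at or before Woodwind Rehearsal starts 16:05 → clear.
Chamber Tracking: starts 19:10 at or after Woodwind Rehearsal ends 18:15 → clear.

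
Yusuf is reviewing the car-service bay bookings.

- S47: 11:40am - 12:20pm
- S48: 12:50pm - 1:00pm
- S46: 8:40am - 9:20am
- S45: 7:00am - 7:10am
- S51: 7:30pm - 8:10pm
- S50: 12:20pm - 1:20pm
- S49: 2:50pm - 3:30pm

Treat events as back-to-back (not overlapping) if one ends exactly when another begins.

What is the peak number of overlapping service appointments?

Sort all start/end points and keep a running count:
7:00am start S45 → 1
7:10am end S45 → 0
8:40am start S46 → 1
9:20am end S46 → 0
11:40am start S47 → 1
12:20pm end S47 → 0
12:20pm start S50 → 1
12:50pm start S48 → 2
1:00pm end S48 → 1
1:20pm end S50 → 0
2:50pm start S49 → 1
3:30pm end S49 → 0
7:30pm start S51 → 1
8:10pm end S51 → 0
Peak is 2, at 12:50pm (S48, S50).

2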